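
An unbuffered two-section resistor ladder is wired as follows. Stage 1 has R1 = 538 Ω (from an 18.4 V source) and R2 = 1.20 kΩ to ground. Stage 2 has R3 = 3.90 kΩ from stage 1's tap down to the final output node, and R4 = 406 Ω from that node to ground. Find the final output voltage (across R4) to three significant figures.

V_out ≈ 1.10 V

Stage 2 presents R3+R4 = 4306 Ω as a load on stage 1's tap.
Stage 1's lower leg becomes R2‖(R3+R4) = 938.5 Ω, so V_mid = 18.4 × 938.5/1476 = 11.70 V.
Stage 2 is itself unloaded: V_out = V_mid × R4/(R3+R4) = 11.70 × 406/4306 = 1.10 V.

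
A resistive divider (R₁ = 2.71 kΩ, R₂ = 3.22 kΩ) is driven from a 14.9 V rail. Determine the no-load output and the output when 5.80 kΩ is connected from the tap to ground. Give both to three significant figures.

Open-circuit: V = 14.9 × 3.22/(2.71 + 3.22) = 8.09 V.
With the load, R₂ becomes R₂‖R_L = 2.071 kΩ, so V = 14.9 × 2.071/4.781 = 6.45 V.

Unloaded: 8.09 V; loaded: 6.45 V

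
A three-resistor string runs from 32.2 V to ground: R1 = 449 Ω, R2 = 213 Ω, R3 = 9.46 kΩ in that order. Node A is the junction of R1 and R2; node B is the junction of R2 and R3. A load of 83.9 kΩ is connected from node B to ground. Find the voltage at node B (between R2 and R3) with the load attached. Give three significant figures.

V ≈ 29.9 V

At node B, R3 is in parallel with the load: R3‖R_L = 8501 Ω.
Below node A the resistance is R2 + (R3‖R_L) = 8714 Ω, so V_A = 32.2 × 8714/9163 = 30.62 V.
Then V_B = V_A × (R3‖R_L)/(R2 + R3‖R_L) = 30.62 × 8501/8714 = 29.9 V.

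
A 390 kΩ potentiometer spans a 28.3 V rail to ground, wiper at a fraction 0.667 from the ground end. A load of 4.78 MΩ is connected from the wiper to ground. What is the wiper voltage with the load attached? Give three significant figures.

V ≈ 18.5 V

The wiper splits the pot into (1−α)R = 129.9 kΩ above and αR = 260.1 kΩ below.
Lower section ‖ load = 246.7 kΩ.
V_wiper = 28.3 × 246.7/(129.9 + 246.7) = 18.5 V.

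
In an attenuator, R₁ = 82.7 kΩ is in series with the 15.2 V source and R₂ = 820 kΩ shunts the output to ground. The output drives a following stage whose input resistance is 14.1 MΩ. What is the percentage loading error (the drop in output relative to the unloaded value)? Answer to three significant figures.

The divider's output (Thévenin) resistance is R₁‖R₂ = 75.12 kΩ.
Fractional drop under load = R_th/(R_th + R_L) = 75.12 / (75.12 + 14100) = 0.005300.
So the output falls by 0.530 %.

0.530 %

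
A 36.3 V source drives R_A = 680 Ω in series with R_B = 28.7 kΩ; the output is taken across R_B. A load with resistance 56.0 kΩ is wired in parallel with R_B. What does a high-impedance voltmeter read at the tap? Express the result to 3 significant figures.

V_out ≈ 35.0 V

The load sits in parallel with R_B: R_B‖R_L = (28700 × 56000) / (28700 + 56000) = 18980 Ω.
V_out = 36.3 × 18980 / (680 + 18980) = 36.3 × 18980/19660 = 35.0 V.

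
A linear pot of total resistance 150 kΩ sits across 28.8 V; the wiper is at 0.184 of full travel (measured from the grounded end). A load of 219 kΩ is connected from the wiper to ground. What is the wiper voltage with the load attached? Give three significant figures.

The wiper splits the pot into (1−α)R = 122.4 kΩ above and αR = 27.60 kΩ below.
Lower section ‖ load = 24.51 kΩ.
V_wiper = 28.8 × 24.51/(122.4 + 24.51) = 4.81 V.

V ≈ 4.81 V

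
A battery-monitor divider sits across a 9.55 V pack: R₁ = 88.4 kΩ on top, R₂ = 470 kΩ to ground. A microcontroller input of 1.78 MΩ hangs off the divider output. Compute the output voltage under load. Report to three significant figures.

The load sits in parallel with R₂: R₂‖R_L = (470 × 1780) / (470 + 1780) = 371.8 kΩ.
V_out = 9.55 × 371.8 / (88.4 + 371.8) = 9.55 × 371.8/460.2 = 7.72 V.
(Unloaded it would have been 8.04 V.)

V_out ≈ 7.72 V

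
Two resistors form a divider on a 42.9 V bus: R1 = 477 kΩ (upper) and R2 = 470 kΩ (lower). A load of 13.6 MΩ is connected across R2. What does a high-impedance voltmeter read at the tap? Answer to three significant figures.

The load sits in parallel with R2: R2‖R_L = (470 × 13600) / (470 + 13600) = 454.3 kΩ.
V_out = 42.9 × 454.3 / (477 + 454.3) = 42.9 × 454.3/931.3 = 20.9 V.

V_out ≈ 20.9 V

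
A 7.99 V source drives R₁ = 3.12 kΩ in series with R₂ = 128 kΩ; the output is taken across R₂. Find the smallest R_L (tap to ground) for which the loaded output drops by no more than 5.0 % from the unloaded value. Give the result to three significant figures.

R_L(min) ≈ 57.9 kΩ

Output resistance R_th = R₁‖R₂ = (3.12 × 128)/131.1 = 3.046 kΩ.
The fractional drop is R_th/(R_th + R_L); requiring this ≤ 0.0500 gives R_L ≥ R_th(1/0.0500 − 1) = 3.046 × 19.00 = 57.9 kΩ.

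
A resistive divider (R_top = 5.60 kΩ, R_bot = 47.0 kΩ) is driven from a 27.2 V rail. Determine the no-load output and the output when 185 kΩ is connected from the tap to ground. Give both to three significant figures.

Unloaded: 24.3 V; loaded: 23.7 V

Open-circuit: V = 27.2 × 47.0/(5.60 + 47.0) = 24.3 V.
With the load, R_bot becomes R_bot‖R_L = 37.48 kΩ, so V = 27.2 × 37.48/43.08 = 23.7 V.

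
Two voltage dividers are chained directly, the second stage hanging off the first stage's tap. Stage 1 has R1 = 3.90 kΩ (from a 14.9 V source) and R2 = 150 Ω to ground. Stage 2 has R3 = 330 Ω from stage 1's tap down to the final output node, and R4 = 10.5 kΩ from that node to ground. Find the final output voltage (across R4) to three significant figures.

V_out ≈ 0.528 V

Stage 2 presents R3+R4 = 10830 Ω as a load on stage 1's tap.
Stage 1's lower leg becomes R2‖(R3+R4) = 148.0 Ω, so V_mid = 14.9 × 148.0/4048 = 0.5446 V.
Stage 2 is itself unloaded: V_out = V_mid × R4/(R3+R4) = 0.5446 × 10500/10830 = 0.528 V.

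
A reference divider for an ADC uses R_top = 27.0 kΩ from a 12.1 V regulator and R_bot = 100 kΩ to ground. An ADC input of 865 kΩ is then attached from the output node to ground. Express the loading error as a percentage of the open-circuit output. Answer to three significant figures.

2.40 %

The divider's output (Thévenin) resistance is R_top‖R_bot = 21.26 kΩ.
Fractional drop under load = R_th/(R_th + R_L) = 21.26 / (21.26 + 865) = 0.02399.
So the output falls by 2.40 %.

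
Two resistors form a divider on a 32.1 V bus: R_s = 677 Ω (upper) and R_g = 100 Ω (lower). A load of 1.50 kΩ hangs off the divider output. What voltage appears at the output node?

The load sits in parallel with R_g: R_g‖R_L = (100 × 1500) / (100 + 1500) = 93.75 Ω.
V_out = 32.1 × 93.75 / (677 + 93.75) = 32.1 × 93.75/770.8 = 3.90 V.
(Unloaded it would have been 4.13 V.)

V_out ≈ 3.90 V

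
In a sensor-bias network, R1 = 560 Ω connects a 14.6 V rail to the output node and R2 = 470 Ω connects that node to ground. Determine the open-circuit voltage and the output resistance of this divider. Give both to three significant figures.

V_th is the open-circuit tap voltage: 14.6 × 470/(560 + 470) = 6.66 V.
With the supply zeroed, R1 and R2 appear in parallel from the tap: R_th = R1‖R2 = (560 × 470)/1030 = 256 Ω.

V_th = 6.66 V, R_th = 256 Ω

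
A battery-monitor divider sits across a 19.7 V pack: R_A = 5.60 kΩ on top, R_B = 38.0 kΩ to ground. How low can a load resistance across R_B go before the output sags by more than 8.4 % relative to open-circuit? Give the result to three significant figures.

Output resistance R_th = R_A‖R_B = (5.60 × 38.0)/43.60 = 4.881 kΩ.
The fractional drop is R_th/(R_th + R_L); requiring this ≤ 0.0840 gives R_L ≥ R_th(1/0.0840 − 1) = 4.881 × 10.90 = 53.2 kΩ.

R_L(min) ≈ 53.2 kΩ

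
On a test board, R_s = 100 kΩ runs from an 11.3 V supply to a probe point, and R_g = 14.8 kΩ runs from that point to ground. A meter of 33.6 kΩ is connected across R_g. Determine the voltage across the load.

V_out ≈ 1.05 V

The load sits in parallel with R_g: R_g‖R_L = (14.8 × 33.6) / (14.8 + 33.6) = 10.27 kΩ.
V_out = 11.3 × 10.27 / (100 + 10.27) = 11.3 × 10.27/110.3 = 1.05 V.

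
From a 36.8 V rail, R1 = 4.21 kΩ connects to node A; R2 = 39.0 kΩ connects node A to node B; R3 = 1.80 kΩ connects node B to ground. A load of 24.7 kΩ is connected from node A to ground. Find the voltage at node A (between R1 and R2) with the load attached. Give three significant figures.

V ≈ 28.9 V

Below node A the series string R2+R3 = 40.80 kΩ sits in parallel with the 24.7 kΩ load: 15.39 kΩ.
V_A = 36.8 × 15.39/(4.21 + 15.39) = 28.9 V.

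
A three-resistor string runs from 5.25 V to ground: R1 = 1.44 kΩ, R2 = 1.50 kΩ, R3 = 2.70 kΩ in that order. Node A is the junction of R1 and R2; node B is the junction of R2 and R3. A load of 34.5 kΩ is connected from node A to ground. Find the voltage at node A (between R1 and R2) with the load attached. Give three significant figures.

Below node A the series string R2+R3 = 4.200 kΩ sits in parallel with the 34.5 kΩ load: 3.744 kΩ.
V_A = 5.25 × 3.744/(1.44 + 3.744) = 3.79 V.

V ≈ 3.79 V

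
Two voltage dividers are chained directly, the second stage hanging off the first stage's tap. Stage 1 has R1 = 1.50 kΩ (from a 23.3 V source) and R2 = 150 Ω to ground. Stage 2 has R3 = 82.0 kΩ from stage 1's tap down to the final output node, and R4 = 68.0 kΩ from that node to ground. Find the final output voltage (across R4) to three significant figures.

V_out ≈ 0.959 V

Stage 2 presents R3+R4 = 150000 Ω as a load on stage 1's tap.
Stage 1's lower leg becomes R2‖(R3+R4) = 149.9 Ω, so V_mid = 23.3 × 149.9/1650 = 2.116 V.
Stage 2 is itself unloaded: V_out = V_mid × R4/(R3+R4) = 2.116 × 68000/150000 = 0.959 V.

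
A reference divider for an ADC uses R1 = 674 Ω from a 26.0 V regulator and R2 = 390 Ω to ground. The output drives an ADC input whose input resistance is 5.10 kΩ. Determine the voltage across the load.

The load sits in parallel with R2: R2‖R_L = (390 × 5100) / (390 + 5100) = 362.3 Ω.
V_out = 26.0 × 362.3 / (674 + 362.3) = 26.0 × 362.3/1036 = 9.09 V.
(Unloaded it would have been 9.53 V.)

V_out ≈ 9.09 V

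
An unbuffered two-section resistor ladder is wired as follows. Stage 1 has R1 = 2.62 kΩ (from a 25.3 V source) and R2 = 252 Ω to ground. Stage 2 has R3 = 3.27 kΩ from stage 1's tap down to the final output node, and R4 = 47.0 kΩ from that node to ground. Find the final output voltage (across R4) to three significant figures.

V_out ≈ 2.07 V

Stage 2 presents R3+R4 = 50270 Ω as a load on stage 1's tap.
Stage 1's lower leg becomes R2‖(R3+R4) = 250.7 Ω, so V_mid = 25.3 × 250.7/2871 = 2.210 V.
Stage 2 is itself unloaded: V_out = V_mid × R4/(R3+R4) = 2.210 × 47000/50270 = 2.07 V.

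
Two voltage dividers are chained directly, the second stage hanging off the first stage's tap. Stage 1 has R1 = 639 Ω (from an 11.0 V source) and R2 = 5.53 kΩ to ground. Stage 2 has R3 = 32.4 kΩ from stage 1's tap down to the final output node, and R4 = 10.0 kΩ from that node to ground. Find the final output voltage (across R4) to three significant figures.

Stage 2 presents R3+R4 = 42400 Ω as a load on stage 1's tap.
Stage 1's lower leg becomes R2‖(R3+R4) = 4892 Ω, so V_mid = 11.0 × 4892/5531 = 9.729 V.
Stage 2 is itself unloaded: V_out = V_mid × R4/(R3+R4) = 9.729 × 10000/42400 = 2.29 V.

V_out ≈ 2.29 V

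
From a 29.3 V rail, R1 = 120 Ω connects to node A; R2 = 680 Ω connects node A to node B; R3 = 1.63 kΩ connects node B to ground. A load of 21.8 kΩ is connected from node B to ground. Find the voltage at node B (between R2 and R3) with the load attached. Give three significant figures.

At node B, R3 is in parallel with the load: R3‖R_L = 1517 Ω.
Below node A the resistance is R2 + (R3‖R_L) = 2197 Ω, so V_A = 29.3 × 2197/2317 = 27.78 V.
Then V_B = V_A × (R3‖R_L)/(R2 + R3‖R_L) = 27.78 × 1517/2197 = 19.2 V.

V ≈ 19.2 V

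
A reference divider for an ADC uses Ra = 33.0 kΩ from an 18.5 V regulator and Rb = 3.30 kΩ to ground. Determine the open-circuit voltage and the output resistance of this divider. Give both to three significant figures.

V_th is the open-circuit tap voltage: 18.5 × 3.30/(33.0 + 3.30) = 1.68 V.
With the supply zeroed, Ra and Rb appear in parallel from the tap: R_th = Ra‖Rb = (33.0 × 3.30)/36.30 = 3.00 kΩ.

V_th = 1.68 V, R_th = 3.00 kΩ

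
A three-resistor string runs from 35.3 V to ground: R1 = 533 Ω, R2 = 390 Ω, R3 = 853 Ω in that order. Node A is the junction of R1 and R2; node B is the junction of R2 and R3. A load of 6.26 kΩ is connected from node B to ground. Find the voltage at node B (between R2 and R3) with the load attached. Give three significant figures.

V ≈ 15.8 V

At node B, R3 is in parallel with the load: R3‖R_L = 750.7 Ω.
Below node A the resistance is R2 + (R3‖R_L) = 1141 Ω, so V_A = 35.3 × 1141/1674 = 24.06 V.
Then V_B = V_A × (R3‖R_L)/(R2 + R3‖R_L) = 24.06 × 750.7/1141 = 15.8 V.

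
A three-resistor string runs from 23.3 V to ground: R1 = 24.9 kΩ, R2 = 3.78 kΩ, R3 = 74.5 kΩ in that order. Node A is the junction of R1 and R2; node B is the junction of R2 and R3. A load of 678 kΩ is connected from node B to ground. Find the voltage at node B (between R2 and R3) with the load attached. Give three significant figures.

At node B, R3 is in parallel with the load: R3‖R_L = 67.12 kΩ.
Below node A the resistance is R2 + (R3‖R_L) = 70.90 kΩ, so V_A = 23.3 × 70.90/95.80 = 17.24 V.
Then V_B = V_A × (R3‖R_L)/(R2 + R3‖R_L) = 17.24 × 67.12/70.90 = 16.3 V.

V ≈ 16.3 V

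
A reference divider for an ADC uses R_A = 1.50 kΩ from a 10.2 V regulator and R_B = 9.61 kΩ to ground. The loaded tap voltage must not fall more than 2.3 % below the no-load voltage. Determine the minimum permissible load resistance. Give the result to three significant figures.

R_L(min) ≈ 55.1 kΩ

Output resistance R_th = R_A‖R_B = (1.50 × 9.61)/11.11 = 1.297 kΩ.
The fractional drop is R_th/(R_th + R_L); requiring this ≤ 0.0230 gives R_L ≥ R_th(1/0.0230 − 1) = 1.297 × 42.48 = 55.1 kΩ.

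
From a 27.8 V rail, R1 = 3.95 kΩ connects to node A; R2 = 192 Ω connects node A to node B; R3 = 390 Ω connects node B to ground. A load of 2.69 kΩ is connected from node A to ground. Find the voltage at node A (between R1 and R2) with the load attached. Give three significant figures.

Below node A the series string R2+R3 = 582.0 Ω sits in parallel with the 2690 Ω load: 478.5 Ω.
V_A = 27.8 × 478.5/(3950 + 478.5) = 3.00 V.

V ≈ 3.00 V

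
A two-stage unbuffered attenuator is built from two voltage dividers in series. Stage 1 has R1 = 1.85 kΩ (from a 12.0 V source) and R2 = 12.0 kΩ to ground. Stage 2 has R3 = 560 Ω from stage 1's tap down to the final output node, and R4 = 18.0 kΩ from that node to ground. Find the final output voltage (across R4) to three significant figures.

Stage 2 presents R3+R4 = 18560 Ω as a load on stage 1's tap.
Stage 1's lower leg becomes R2‖(R3+R4) = 7288 Ω, so V_mid = 12.0 × 7288/9138 = 9.571 V.
Stage 2 is itself unloaded: V_out = V_mid × R4/(R3+R4) = 9.571 × 18000/18560 = 9.28 V.

V_out ≈ 9.28 V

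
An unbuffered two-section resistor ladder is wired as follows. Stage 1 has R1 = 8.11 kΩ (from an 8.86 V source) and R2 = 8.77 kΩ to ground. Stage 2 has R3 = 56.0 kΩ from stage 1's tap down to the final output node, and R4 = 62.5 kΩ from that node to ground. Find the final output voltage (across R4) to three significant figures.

V_out ≈ 2.34 V

Stage 2 presents R3+R4 = 118.5 kΩ as a load on stage 1's tap.
Stage 1's lower leg becomes R2‖(R3+R4) = 8.166 kΩ, so V_mid = 8.86 × 8.166/16.28 = 4.445 V.
Stage 2 is itself unloaded: V_out = V_mid × R4/(R3+R4) = 4.445 × 62.5/118.5 = 2.34 V.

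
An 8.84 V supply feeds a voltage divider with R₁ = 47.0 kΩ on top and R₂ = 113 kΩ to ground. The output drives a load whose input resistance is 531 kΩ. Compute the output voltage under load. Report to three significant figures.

The load sits in parallel with R₂: R₂‖R_L = (113 × 531) / (113 + 531) = 93.17 kΩ.
V_out = 8.84 × 93.17 / (47.0 + 93.17) = 8.84 × 93.17/140.2 = 5.88 V.

V_out ≈ 5.88 V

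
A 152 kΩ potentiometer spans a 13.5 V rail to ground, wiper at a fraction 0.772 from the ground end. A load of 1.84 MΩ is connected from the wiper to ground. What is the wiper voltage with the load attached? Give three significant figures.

V ≈ 10.3 V

The wiper splits the pot into (1−α)R = 34.66 kΩ above and αR = 117.3 kΩ below.
Lower section ‖ load = 110.3 kΩ.
V_wiper = 13.5 × 110.3/(34.66 + 110.3) = 10.3 V.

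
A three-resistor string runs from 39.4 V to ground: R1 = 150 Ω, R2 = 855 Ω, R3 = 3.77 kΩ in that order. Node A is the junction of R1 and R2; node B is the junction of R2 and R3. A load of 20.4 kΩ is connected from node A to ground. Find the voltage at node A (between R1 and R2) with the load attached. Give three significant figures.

Below node A the series string R2+R3 = 4625 Ω sits in parallel with the 20400 Ω load: 3770 Ω.
V_A = 39.4 × 3770/(150 + 3770) = 37.9 V.

V ≈ 37.9 V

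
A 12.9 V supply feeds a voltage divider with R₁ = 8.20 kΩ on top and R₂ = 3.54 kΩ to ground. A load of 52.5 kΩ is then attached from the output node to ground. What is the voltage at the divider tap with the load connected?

The load sits in parallel with R₂: R₂‖R_L = (3.54 × 52.5) / (3.54 + 52.5) = 3.316 kΩ.
V_out = 12.9 × 3.316 / (8.20 + 3.316) = 12.9 × 3.316/11.52 = 3.71 V.

V_out ≈ 3.71 V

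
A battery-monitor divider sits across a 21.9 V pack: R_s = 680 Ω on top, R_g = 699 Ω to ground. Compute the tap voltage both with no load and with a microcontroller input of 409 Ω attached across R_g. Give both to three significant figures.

Open-circuit: V = 21.9 × 699/(680 + 699) = 11.1 V.
With the load, R_g becomes R_g‖R_L = 258.0 Ω, so V = 21.9 × 258.0/938.0 = 6.02 V.

Unloaded: 11.1 V; loaded: 6.02 V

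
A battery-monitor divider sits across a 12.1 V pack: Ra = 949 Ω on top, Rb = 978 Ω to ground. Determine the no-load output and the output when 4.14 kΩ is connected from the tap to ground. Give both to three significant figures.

Open-circuit: V = 12.1 × 978/(949 + 978) = 6.14 V.
With the load, Rb becomes Rb‖R_L = 791.1 Ω, so V = 12.1 × 791.1/1740 = 5.50 V.

Unloaded: 6.14 V; loaded: 5.50 V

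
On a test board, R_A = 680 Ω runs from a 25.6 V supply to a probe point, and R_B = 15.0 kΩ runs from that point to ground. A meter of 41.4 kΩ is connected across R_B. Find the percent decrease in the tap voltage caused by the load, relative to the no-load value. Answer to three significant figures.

The divider's output (Thévenin) resistance is R_A‖R_B = 650.5 Ω.
Fractional drop under load = R_th/(R_th + R_L) = 650.5 / (650.5 + 41400) = 0.01547.
So the output falls by 1.55 %.

1.55 %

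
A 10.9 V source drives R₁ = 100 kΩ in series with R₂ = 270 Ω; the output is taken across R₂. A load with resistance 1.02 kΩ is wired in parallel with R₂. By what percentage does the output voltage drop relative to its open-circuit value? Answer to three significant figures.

20.9 %

The divider's output (Thévenin) resistance is R₁‖R₂ = 269.3 Ω.
Fractional drop under load = R_th/(R_th + R_L) = 269.3 / (269.3 + 1020) = 0.2089.
So the output falls by 20.9 %.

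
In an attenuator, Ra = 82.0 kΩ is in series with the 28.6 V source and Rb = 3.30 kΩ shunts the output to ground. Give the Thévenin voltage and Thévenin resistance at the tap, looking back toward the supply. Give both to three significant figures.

V_th = 1.11 V, R_th = 3.17 kΩ

V_th is the open-circuit tap voltage: 28.6 × 3.30/(82.0 + 3.30) = 1.11 V.
With the supply zeroed, Ra and Rb appear in parallel from the tap: R_th = Ra‖Rb = (82.0 × 3.30)/85.30 = 3.17 kΩ.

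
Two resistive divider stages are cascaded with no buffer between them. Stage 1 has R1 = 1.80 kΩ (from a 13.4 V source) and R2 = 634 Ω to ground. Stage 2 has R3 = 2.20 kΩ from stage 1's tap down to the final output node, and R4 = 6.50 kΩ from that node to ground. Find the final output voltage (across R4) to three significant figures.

V_out ≈ 2.47 V

Stage 2 presents R3+R4 = 8700 Ω as a load on stage 1's tap.
Stage 1's lower leg becomes R2‖(R3+R4) = 590.9 Ω, so V_mid = 13.4 × 590.9/2391 = 3.312 V.
Stage 2 is itself unloaded: V_out = V_mid × R4/(R3+R4) = 3.312 × 6500/8700 = 2.47 V.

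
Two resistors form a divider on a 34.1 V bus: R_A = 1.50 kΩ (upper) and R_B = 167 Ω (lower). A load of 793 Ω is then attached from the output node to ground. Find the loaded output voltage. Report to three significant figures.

V_out ≈ 2.87 V

The load sits in parallel with R_B: R_B‖R_L = (167 × 793) / (167 + 793) = 137.9 Ω.
V_out = 34.1 × 137.9 / (1500 + 137.9) = 34.1 × 137.9/1638 = 2.87 V.
(Unloaded it would have been 3.42 V.)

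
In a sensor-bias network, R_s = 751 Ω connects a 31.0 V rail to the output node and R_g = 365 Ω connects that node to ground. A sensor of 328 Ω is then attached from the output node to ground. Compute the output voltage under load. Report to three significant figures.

V_out ≈ 5.80 V

The load sits in parallel with R_g: R_g‖R_L = (365 × 328) / (365 + 328) = 172.8 Ω.
V_out = 31.0 × 172.8 / (751 + 172.8) = 31.0 × 172.8/923.8 = 5.80 V.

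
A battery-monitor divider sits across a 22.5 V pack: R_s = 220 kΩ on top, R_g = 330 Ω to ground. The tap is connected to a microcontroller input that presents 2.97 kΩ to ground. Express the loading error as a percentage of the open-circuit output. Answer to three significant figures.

The divider's output (Thévenin) resistance is R_s‖R_g = 329.5 Ω.
Fractional drop under load = R_th/(R_th + R_L) = 329.5 / (329.5 + 2970) = 0.09987.
So the output falls by 9.99 %.

9.99 %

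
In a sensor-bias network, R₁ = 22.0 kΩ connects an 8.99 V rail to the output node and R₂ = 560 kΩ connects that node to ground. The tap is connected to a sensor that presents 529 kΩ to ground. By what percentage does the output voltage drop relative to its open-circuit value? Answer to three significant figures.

3.85 %

The divider's output (Thévenin) resistance is R₁‖R₂ = 21.17 kΩ.
Fractional drop under load = R_th/(R_th + R_L) = 21.17 / (21.17 + 529) = 0.03848.
So the output falls by 3.85 %.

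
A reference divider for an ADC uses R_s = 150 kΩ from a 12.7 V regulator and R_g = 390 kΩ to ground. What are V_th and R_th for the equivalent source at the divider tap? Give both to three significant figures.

V_th = 9.17 V, R_th = 108 kΩ

V_th is the open-circuit tap voltage: 12.7 × 390/(150 + 390) = 9.17 V.
With the supply zeroed, R_s and R_g appear in parallel from the tap: R_th = R_s‖R_g = (150 × 390)/540.0 = 108 kΩ.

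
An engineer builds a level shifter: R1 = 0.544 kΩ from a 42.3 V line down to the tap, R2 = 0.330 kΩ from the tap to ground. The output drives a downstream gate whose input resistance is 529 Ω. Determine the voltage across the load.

V_out ≈ 11.5 V

The load sits in parallel with R2: R2‖R_L = (330 × 529) / (330 + 529) = 203.2 Ω.
V_out = 42.3 × 203.2 / (544 + 203.2) = 42.3 × 203.2/747.2 = 11.5 V.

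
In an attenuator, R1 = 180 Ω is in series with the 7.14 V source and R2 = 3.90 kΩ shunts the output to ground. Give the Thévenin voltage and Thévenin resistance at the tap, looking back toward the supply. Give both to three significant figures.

V_th is the open-circuit tap voltage: 7.14 × 3900/(180 + 3900) = 6.83 V.
With the supply zeroed, R1 and R2 appear in parallel from the tap: R_th = R1‖R2 = (180 × 3900)/4080 = 172 Ω.

V_th = 6.83 V, R_th = 172 Ω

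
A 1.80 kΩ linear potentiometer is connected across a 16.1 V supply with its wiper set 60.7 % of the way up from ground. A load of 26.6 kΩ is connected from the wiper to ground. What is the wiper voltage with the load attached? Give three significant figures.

The wiper splits the pot into (1−α)R = 707.4 Ω above and αR = 1093 Ω below.
Lower section ‖ load = 1049 Ω.
V_wiper = 16.1 × 1049/(707.4 + 1049) = 9.62 V.

V ≈ 9.62 V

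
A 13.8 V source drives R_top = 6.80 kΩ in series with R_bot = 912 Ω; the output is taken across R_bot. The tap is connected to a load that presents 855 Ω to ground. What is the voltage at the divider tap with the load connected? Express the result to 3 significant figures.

V_out ≈ 0.841 V

The load sits in parallel with R_bot: R_bot‖R_L = (912 × 855) / (912 + 855) = 441.3 Ω.
V_out = 13.8 × 441.3 / (6800 + 441.3) = 13.8 × 441.3/7241 = 0.841 V.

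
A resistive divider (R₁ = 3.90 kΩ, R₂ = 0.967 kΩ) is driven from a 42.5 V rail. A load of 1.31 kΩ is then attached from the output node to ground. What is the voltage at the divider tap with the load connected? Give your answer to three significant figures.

V_out ≈ 5.31 V

The load sits in parallel with R₂: R₂‖R_L = (967 × 1310) / (967 + 1310) = 556.3 Ω.
V_out = 42.5 × 556.3 / (3900 + 556.3) = 42.5 × 556.3/4456 = 5.31 V.
(Unloaded it would have been 8.44 V.)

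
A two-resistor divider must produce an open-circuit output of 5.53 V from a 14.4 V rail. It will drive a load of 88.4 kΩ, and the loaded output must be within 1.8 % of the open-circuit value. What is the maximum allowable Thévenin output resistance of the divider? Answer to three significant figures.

Loading drop = R_th/(R_th + R_L) ≤ 0.0180, so R_th ≤ R_L · ε/(1−ε) = 88.4 kΩ × 0.0180/0.9820 = 1.62 kΩ.
(Any R1, R2 with R2/(R1+R2) = 0.384 and R1‖R2 ≤ 1.62 kΩ will meet the spec.)

R_th ≤ 1.62 kΩ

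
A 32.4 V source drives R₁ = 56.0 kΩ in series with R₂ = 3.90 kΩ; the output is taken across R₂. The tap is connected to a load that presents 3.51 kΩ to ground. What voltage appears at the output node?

The load sits in parallel with R₂: R₂‖R_L = (3.90 × 3.51) / (3.90 + 3.51) = 1.847 kΩ.
V_out = 32.4 × 1.847 / (56.0 + 1.847) = 32.4 × 1.847/57.85 = 1.03 V.
(Unloaded it would have been 2.11 V.)

V_out ≈ 1.03 V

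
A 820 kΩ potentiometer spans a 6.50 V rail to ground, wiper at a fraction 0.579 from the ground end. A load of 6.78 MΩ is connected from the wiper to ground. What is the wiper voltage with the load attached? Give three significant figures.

V ≈ 3.66 V

The wiper splits the pot into (1−α)R = 345.2 kΩ above and αR = 474.8 kΩ below.
Lower section ‖ load = 443.7 kΩ.
V_wiper = 6.50 × 443.7/(345.2 + 443.7) = 3.66 V.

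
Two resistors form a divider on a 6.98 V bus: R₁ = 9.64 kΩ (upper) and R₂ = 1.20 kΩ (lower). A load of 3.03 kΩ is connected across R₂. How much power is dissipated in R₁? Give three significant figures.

P ≈ 4.26 mW

Total resistance from the source is R₁ + (R₂‖R_L) = 10.50 kΩ, so I = 6.98/10.50 kΩ = 0.6648 mA.
P = I²·R₁ = (0.6648 mA)² × 9.64 kΩ = 4.26 mW.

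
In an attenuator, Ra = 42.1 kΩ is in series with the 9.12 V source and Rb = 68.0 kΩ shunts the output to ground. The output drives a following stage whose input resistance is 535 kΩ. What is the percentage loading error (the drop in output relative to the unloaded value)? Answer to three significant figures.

The divider's output (Thévenin) resistance is Ra‖Rb = 26.00 kΩ.
Fractional drop under load = R_th/(R_th + R_L) = 26.00 / (26.00 + 535) = 0.04635.
So the output falls by 4.63 %.

4.63 %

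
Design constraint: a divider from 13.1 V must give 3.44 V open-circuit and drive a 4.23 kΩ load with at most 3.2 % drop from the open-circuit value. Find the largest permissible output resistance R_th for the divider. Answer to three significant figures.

R_th ≤ 140 Ω

Loading drop = R_th/(R_th + R_L) ≤ 0.0320, so R_th ≤ R_L · ε/(1−ε) = 4.23 kΩ × 0.0320/0.9680 = 140 Ω.
(Any R1, R2 with R2/(R1+R2) = 0.263 and R1‖R2 ≤ 140 Ω will meet the spec.)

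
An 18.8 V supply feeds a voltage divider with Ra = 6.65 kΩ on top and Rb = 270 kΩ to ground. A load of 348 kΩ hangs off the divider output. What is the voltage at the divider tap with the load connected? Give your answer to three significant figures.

The load sits in parallel with Rb: Rb‖R_L = (270 × 348) / (270 + 348) = 152.0 kΩ.
V_out = 18.8 × 152.0 / (6.65 + 152.0) = 18.8 × 152.0/158.7 = 18.0 V.

V_out ≈ 18.0 V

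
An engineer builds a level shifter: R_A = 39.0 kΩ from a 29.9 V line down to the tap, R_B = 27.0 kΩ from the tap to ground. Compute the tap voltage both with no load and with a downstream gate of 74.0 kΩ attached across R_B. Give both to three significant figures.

Unloaded: 12.2 V; loaded: 10.1 V

Open-circuit: V = 29.9 × 27.0/(39.0 + 27.0) = 12.2 V.
With the load, R_B becomes R_B‖R_L = 19.78 kΩ, so V = 29.9 × 19.78/58.78 = 10.1 V.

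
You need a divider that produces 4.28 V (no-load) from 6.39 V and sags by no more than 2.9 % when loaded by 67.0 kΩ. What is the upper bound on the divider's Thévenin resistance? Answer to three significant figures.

Loading drop = R_th/(R_th + R_L) ≤ 0.0290, so R_th ≤ R_L · ε/(1−ε) = 67.0 kΩ × 0.0290/0.9710 = 2.00 kΩ.
(Any R1, R2 with R2/(R1+R2) = 0.670 and R1‖R2 ≤ 2.00 kΩ will meet the spec.)

R_th ≤ 2.00 kΩ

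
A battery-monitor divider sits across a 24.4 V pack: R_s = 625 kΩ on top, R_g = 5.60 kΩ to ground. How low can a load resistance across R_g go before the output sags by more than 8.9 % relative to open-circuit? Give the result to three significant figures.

R_L(min) ≈ 56.8 kΩ

Output resistance R_th = R_s‖R_g = (625 × 5.60)/630.6 = 5.550 kΩ.
The fractional drop is R_th/(R_th + R_L); requiring this ≤ 0.0890 gives R_L ≥ R_th(1/0.0890 − 1) = 5.550 × 10.24 = 56.8 kΩ.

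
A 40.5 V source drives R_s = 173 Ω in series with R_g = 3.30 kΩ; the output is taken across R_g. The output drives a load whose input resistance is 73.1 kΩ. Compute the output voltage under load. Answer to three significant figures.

V_out ≈ 38.4 V

The load sits in parallel with R_g: R_g‖R_L = (3300 × 73100) / (3300 + 73100) = 3157 Ω.
V_out = 40.5 × 3157 / (173 + 3157) = 40.5 × 3157/3330 = 38.4 V.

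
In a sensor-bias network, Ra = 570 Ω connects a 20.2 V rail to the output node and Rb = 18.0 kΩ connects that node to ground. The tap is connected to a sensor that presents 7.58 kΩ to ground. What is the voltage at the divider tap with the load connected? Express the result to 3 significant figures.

V_out ≈ 18.2 V

The load sits in parallel with Rb: Rb‖R_L = (18000 × 7580) / (18000 + 7580) = 5334 Ω.
V_out = 20.2 × 5334 / (570 + 5334) = 20.2 × 5334/5904 = 18.2 V.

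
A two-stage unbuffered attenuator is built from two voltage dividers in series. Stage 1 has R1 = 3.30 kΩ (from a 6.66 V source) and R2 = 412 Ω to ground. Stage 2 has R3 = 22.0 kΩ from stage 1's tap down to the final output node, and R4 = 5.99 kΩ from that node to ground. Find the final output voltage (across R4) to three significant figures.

Stage 2 presents R3+R4 = 27990 Ω as a load on stage 1's tap.
Stage 1's lower leg becomes R2‖(R3+R4) = 406.0 Ω, so V_mid = 6.66 × 406.0/3706 = 0.7297 V.
Stage 2 is itself unloaded: V_out = V_mid × R4/(R3+R4) = 0.7297 × 5990/27990 = 0.156 V.

V_out ≈ 0.156 V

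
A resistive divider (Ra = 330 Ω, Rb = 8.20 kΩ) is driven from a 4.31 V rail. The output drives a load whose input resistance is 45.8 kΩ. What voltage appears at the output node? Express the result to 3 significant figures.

The load sits in parallel with Rb: Rb‖R_L = (8200 × 45800) / (8200 + 45800) = 6955 Ω.
V_out = 4.31 × 6955 / (330 + 6955) = 4.31 × 6955/7285 = 4.11 V.

V_out ≈ 4.11 V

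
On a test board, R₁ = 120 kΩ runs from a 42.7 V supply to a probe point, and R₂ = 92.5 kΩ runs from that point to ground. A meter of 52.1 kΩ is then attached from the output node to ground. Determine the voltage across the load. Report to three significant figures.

V_out ≈ 9.28 V

The load sits in parallel with R₂: R₂‖R_L = (92.5 × 52.1) / (92.5 + 52.1) = 33.33 kΩ.
V_out = 42.7 × 33.33 / (120 + 33.33) = 42.7 × 33.33/153.3 = 9.28 V.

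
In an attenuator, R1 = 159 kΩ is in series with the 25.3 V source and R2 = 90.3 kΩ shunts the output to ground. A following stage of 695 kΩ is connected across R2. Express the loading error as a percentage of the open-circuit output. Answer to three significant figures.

The divider's output (Thévenin) resistance is R1‖R2 = 57.59 kΩ.
Fractional drop under load = R_th/(R_th + R_L) = 57.59 / (57.59 + 695) = 0.07652.
So the output falls by 7.65 %.

7.65 %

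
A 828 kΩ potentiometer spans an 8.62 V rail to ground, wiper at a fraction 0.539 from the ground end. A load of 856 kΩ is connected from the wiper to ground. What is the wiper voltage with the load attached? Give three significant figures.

V ≈ 3.75 V

The wiper splits the pot into (1−α)R = 381.7 kΩ above and αR = 446.3 kΩ below.
Lower section ‖ load = 293.3 kΩ.
V_wiper = 8.62 × 293.3/(381.7 + 293.3) = 3.75 V.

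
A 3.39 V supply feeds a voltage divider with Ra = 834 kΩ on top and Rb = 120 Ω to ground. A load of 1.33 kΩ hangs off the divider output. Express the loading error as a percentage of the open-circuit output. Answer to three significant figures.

8.27 %

Unloaded V = 3.39 × 120/834100 = 0.00048770 V.
Loaded: Rb‖R_L = 110.1 Ω, giving V = 3.39 × 110.1/834100 = 0.00044734 V.
Drop = (0.00048770 − 0.00044734) / 0.00048770 = 8.27 %.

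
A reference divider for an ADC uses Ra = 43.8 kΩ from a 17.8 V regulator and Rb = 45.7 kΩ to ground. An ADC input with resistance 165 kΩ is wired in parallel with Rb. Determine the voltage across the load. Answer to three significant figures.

The load sits in parallel with Rb: Rb‖R_L = (45.7 × 165) / (45.7 + 165) = 35.79 kΩ.
V_out = 17.8 × 35.79 / (43.8 + 35.79) = 17.8 × 35.79/79.59 = 8.00 V.
(Unloaded it would have been 9.09 V.)

V_out ≈ 8.00 V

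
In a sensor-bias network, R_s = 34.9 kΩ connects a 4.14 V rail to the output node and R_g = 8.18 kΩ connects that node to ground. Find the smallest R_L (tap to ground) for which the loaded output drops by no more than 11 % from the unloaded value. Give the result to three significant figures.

R_L(min) ≈ 53.6 kΩ

Output resistance R_th = R_s‖R_g = (34.9 × 8.18)/43.08 = 6.627 kΩ.
The fractional drop is R_th/(R_th + R_L); requiring this ≤ 0.110 gives R_L ≥ R_th(1/0.110 − 1) = 6.627 × 8.091 = 53.6 kΩ.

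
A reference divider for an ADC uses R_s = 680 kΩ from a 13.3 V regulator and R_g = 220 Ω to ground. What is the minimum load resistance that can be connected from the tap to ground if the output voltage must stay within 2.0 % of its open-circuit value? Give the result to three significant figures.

Output resistance R_th = R_s‖R_g = (680000 × 220)/680200 = 219.9 Ω.
The fractional drop is R_th/(R_th + R_L); requiring this ≤ 0.0200 gives R_L ≥ R_th(1/0.0200 − 1) = 219.9 × 49.00 = 10.8 kΩ.

R_L(min) ≈ 10.8 kΩ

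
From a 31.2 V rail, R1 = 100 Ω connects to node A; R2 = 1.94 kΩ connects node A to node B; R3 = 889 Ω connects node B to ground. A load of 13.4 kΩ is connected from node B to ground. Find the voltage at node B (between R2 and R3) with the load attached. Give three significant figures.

At node B, R3 is in parallel with the load: R3‖R_L = 833.7 Ω.
Below node A the resistance is R2 + (R3‖R_L) = 2774 Ω, so V_A = 31.2 × 2774/2874 = 30.11 V.
Then V_B = V_A × (R3‖R_L)/(R2 + R3‖R_L) = 30.11 × 833.7/2774 = 9.05 V.

V ≈ 9.05 V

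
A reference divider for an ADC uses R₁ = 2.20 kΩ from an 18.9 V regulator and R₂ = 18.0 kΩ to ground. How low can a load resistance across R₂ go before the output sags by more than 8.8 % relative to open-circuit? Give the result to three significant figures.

R_L(min) ≈ 20.3 kΩ

Output resistance R_th = R₁‖R₂ = (2.20 × 18.0)/20.20 = 1.960 kΩ.
The fractional drop is R_th/(R_th + R_L); requiring this ≤ 0.0880 gives R_L ≥ R_th(1/0.0880 − 1) = 1.960 × 10.36 = 20.3 kΩ.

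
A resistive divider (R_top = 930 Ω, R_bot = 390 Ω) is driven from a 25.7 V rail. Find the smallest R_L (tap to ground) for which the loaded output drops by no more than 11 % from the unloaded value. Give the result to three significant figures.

Output resistance R_th = R_top‖R_bot = (930 × 390)/1320 = 274.8 Ω.
The fractional drop is R_th/(R_th + R_L); requiring this ≤ 0.110 gives R_L ≥ R_th(1/0.110 − 1) = 274.8 × 8.091 = 2.22 kΩ.

R_L(min) ≈ 2.22 kΩ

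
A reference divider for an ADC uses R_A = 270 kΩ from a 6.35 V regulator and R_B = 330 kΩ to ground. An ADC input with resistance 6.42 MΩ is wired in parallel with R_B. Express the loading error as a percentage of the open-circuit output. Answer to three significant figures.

2.26 %

The divider's output (Thévenin) resistance is R_A‖R_B = 148.5 kΩ.
Fractional drop under load = R_th/(R_th + R_L) = 148.5 / (148.5 + 6420) = 0.02261.
So the output falls by 2.26 %.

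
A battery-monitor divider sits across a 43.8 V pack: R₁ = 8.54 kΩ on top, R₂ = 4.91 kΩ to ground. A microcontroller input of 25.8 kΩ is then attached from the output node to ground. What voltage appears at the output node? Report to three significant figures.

V_out ≈ 14.3 V

The load sits in parallel with R₂: R₂‖R_L = (4.91 × 25.8) / (4.91 + 25.8) = 4.125 kΩ.
V_out = 43.8 × 4.125 / (8.54 + 4.125) = 43.8 × 4.125/12.66 = 14.3 V.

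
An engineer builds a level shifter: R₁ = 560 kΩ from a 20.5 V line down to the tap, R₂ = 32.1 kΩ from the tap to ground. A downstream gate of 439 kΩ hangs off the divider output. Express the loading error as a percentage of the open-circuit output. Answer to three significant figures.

6.47 %

The divider's output (Thévenin) resistance is R₁‖R₂ = 30.36 kΩ.
Fractional drop under load = R_th/(R_th + R_L) = 30.36 / (30.36 + 439) = 0.06468.
So the output falls by 6.47 %.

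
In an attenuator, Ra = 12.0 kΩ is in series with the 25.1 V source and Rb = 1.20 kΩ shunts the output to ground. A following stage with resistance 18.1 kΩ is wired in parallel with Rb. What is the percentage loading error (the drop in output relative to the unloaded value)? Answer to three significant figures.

The divider's output (Thévenin) resistance is Ra‖Rb = 1.091 kΩ.
Fractional drop under load = R_th/(R_th + R_L) = 1.091 / (1.091 + 18.1) = 0.05685.
So the output falls by 5.68 %.

5.68 %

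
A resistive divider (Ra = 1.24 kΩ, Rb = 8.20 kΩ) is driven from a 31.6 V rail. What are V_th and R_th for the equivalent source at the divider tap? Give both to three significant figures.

V_th = 27.4 V, R_th = 1.08 kΩ

V_th is the open-circuit tap voltage: 31.6 × 8.20/(1.24 + 8.20) = 27.4 V.
With the supply zeroed, Ra and Rb appear in parallel from the tap: R_th = Ra‖Rb = (1.24 × 8.20)/9.440 = 1.08 kΩ.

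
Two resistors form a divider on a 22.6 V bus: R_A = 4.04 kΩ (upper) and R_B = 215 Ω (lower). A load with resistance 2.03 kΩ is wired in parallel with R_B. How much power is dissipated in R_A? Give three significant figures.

Total resistance from the source is R_A + (R_B‖R_L) = 4234 Ω, so I = 22.6/4234 Ω = 5.337 mA.
P = I²·R_A = (5.337 mA)² × 4.04 kΩ = 115 mW.

P ≈ 115 mW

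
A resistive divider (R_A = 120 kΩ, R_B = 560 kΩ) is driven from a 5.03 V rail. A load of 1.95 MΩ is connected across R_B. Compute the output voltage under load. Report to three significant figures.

V_out ≈ 3.94 V

The load sits in parallel with R_B: R_B‖R_L = (560 × 1950) / (560 + 1950) = 435.1 kΩ.
V_out = 5.03 × 435.1 / (120 + 435.1) = 5.03 × 435.1/555.1 = 3.94 V.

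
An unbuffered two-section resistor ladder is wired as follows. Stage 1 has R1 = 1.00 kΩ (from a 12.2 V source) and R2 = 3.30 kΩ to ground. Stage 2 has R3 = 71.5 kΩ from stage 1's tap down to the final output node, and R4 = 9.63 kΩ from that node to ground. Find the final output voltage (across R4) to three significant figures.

V_out ≈ 1.10 V

Stage 2 presents R3+R4 = 81.13 kΩ as a load on stage 1's tap.
Stage 1's lower leg becomes R2‖(R3+R4) = 3.171 kΩ, so V_mid = 12.2 × 3.171/4.171 = 9.275 V.
Stage 2 is itself unloaded: V_out = V_mid × R4/(R3+R4) = 9.275 × 9.63/81.13 = 1.10 V.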